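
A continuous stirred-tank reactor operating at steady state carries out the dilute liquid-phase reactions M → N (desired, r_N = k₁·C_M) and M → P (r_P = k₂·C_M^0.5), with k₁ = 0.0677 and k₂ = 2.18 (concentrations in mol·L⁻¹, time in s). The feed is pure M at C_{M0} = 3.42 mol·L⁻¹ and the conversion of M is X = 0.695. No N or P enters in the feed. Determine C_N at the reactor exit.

0.0731 mol·L⁻¹

Exit C_M = C_{M0}(1−X) = 3.42×0.305 = 1.043 mol·L⁻¹.
Rates in a CSTR are evaluated at the outlet concentration: r_N = 0.0677×1.043 = 0.07062, r_P = 2.18×1.043^0.5 = 2.226.
Fraction of consumed M going to N: r_N/(r_N+r_P) = 0.03074.
C_N = 0.03074·C_{M0}·X = 0.03074×3.42×0.695 = 0.0731 mol·L⁻¹.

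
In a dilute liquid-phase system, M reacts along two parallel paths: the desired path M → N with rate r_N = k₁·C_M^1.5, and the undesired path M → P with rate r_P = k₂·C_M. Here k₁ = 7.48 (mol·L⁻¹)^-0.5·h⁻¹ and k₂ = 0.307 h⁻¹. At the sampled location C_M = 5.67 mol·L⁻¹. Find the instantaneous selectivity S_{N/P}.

S_{N/P} = r_N/r_P = (k₁·C_M^1.5)/(k₂·C_M) = (k₁/k₂)·C_M^0.5.
= (7.48×5.670^1.5) / (0.307×5.670) = 101.0/1.741 = 58.0.
Since the desired path is higher order in M, keeping C_M high (PFR or concentrated feed) favours N.

58.0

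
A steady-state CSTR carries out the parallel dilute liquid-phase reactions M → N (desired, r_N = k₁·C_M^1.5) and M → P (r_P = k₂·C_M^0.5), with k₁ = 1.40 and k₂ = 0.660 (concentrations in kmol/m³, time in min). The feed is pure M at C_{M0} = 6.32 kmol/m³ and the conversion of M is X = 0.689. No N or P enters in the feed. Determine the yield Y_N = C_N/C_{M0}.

0.556

Exit C_M = C_{M0}(1−X) = 6.32×0.311 = 1.966 kmol/m³.
Rates in a CSTR are evaluated at the outlet concentration: r_N = 1.40×1.966^1.5 = 3.858, r_P = 0.660×1.966^0.5 = 0.9253.
Fraction of consumed M going to N: r_N/(r_N+r_P) = 0.8065.
C_N = 0.8065·C_{M0}·X = 0.8065×6.32×0.689 = 3.51 kmol/m³; Y_N = C_N/C_{M0} = 0.556.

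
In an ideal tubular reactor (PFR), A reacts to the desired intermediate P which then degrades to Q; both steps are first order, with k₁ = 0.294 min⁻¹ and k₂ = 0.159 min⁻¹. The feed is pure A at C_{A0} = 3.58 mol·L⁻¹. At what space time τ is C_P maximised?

For first-order series the maximum of C_P occurs at τ_opt = ln(k₂/k₁)/(k₂−k₁).
= ln(0.159/0.294)/(0.159−0.294) = ln(0.5408)/-0.1350 = -0.6147/-0.1350 = 4.55 min.

4.55 min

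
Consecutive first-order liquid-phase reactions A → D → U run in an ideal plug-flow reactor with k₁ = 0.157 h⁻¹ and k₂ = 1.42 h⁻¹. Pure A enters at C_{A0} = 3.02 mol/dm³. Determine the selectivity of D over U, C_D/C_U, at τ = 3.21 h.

0.229

The intermediate concentration in a first-order A→B→C sequence is C_D = k₁C_{A0}(e^(−k₁τ) − e^(−k₂τ))/(k₂−k₁).
e^(−k₁τ) = e^(−0.157×3.21) = e^(−0.5040) = 0.6041; e^(−k₂τ) = e^(−4.558) = 0.01048.
C_D = 0.157×3.02/(1.42−0.157) × (0.6041−0.01048) = 0.3754×0.5936 = 0.2229 mol/dm³.
C_A = C_{A0}e^(−k₁τ) = 1.824 mol/dm³, so C_U = C_{A0}−C_A−C_D = 0.9727 mol/dm³; C_D/C_U = 0.229.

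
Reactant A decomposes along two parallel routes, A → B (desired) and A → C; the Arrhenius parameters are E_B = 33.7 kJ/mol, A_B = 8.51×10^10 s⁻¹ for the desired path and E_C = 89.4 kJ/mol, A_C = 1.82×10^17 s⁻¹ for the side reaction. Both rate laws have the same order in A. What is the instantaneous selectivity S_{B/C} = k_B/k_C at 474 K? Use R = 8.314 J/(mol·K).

0.643

With equal orders, S_{B/C} = k_B/k_C = (A_B/A_C)·exp[(E_C−E_B)/(RT)].
(E_C−E_B)/(RT) = (89.4−33.7)×10³/(8.314×474) = 55700/3941 = 14.13.
k_B/k_C = (8.51×10^10/1.82×10^17)·exp(14.13) = 4.676×10^-7 × 1.375×10^6 = 0.643.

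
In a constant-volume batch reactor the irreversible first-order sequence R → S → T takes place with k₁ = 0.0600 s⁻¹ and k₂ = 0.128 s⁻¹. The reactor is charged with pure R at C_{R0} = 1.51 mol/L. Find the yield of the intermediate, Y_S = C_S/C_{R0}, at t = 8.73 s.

0.234

Solving the coupled first-order balances gives C_S(t) = [k₁/(k₂−k₁)]·C_{R0}·(e^(−k₁t) − e^(−k₂t)).
e^(−k₁t) = e^(−0.0600×8.73) = e^(−0.5238) = 0.5923; e^(−k₂t) = e^(−1.117) = 0.3271.
C_S = 0.0600×1.51/(0.128−0.0600) × (0.5923−0.3271) = 1.332×0.2651 = 0.3533 mol/L.
Y_S = C_S/C_{R0} = 0.3533/1.51 = 0.234.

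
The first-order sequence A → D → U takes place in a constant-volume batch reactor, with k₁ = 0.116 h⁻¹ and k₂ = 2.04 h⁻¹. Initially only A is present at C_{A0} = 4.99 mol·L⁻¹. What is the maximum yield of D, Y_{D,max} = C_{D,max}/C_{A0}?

For a first-order series the maximum intermediate yield is C_{D,max}/C_{A0} = (k₁/k₂)^[k₂/(k₂−k₁)].
= (0.116/2.04)^(2.04/(2.04−0.116)) = (0.05686)^(1.060) = 0.04784.

0.0478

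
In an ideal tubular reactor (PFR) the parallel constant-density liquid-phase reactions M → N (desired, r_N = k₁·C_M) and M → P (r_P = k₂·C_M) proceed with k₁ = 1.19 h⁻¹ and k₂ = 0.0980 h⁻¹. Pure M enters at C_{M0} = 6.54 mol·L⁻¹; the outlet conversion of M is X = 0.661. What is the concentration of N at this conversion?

C_M = C_{M0}(1−X) = 2.217 mol·L⁻¹.
Both paths are first order in M, so the instantaneous fraction to N is constant: dC_N/d(−C_M) = k₁/(k₁+k₂) = 0.9239.
C_N = 0.9239·(C_{M0}−C_M) = 0.9239×4.323 = 3.99 mol·L⁻¹.

3.99 mol·L⁻¹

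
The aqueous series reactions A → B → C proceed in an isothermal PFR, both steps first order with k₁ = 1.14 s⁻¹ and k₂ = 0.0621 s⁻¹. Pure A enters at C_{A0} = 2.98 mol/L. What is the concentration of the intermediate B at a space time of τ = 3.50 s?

Solving the coupled first-order balances gives C_B(τ) = [k₁/(k₂−k₁)]·C_{A0}·(e^(−k₁τ) − e^(−k₂τ)).
e^(−k₁τ) = e^(−1.14×3.50) = e^(−3.990) = 0.01850; e^(−k₂τ) = e^(−0.2174) = 0.8046.
C_B = 1.14×2.98/(0.0621−1.14) × (0.01850−0.8046) = (-3.152)×(-0.7861) = 2.478 mol/L.

2.48 mol/L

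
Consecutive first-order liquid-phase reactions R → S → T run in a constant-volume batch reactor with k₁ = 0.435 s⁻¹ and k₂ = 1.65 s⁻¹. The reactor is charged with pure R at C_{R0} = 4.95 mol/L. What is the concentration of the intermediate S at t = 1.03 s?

Solving the coupled first-order balances gives C_S(t) = [k₁/(k₂−k₁)]·C_{R0}·(e^(−k₁t) − e^(−k₂t)).
e^(−k₁t) = e^(−0.435×1.03) = e^(−0.4481) = 0.6389; e^(−k₂t) = e^(−1.700) = 0.1828.
C_S = 0.435×4.95/(1.65−0.435) × (0.6389−0.1828) = 1.772×0.4561 = 0.8083 mol/L.

0.808 mol/L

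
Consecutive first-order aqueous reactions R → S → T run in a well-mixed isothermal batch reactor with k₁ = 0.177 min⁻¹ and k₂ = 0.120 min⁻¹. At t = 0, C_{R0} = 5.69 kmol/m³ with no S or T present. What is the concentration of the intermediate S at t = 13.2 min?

For first-order series with pure R initially, C_S(t) = k₁C_{R0}/(k₂−k₁)·(e^(−k₁t) − e^(−k₂t)).
e^(−k₁t) = e^(−0.177×13.2) = e^(−2.336) = 0.09668; e^(−k₂t) = e^(−1.584) = 0.2052.
C_S = 0.177×5.69/(0.120−0.177) × (0.09668−0.2052) = (-17.67)×(-0.1085) = 1.917 kmol/m³.

1.92 kmol/m³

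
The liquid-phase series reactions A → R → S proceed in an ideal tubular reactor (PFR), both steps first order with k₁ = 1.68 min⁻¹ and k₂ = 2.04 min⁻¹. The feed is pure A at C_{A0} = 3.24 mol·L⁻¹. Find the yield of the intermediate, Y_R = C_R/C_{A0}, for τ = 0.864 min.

0.292

The intermediate concentration in a first-order A→B→C sequence is C_R = k₁C_{A0}(e^(−k₁τ) − e^(−k₂τ))/(k₂−k₁).
e^(−k₁τ) = e^(−1.68×0.864) = e^(−1.452) = 0.2342; e^(−k₂τ) = e^(−1.763) = 0.1716.
C_R = 1.68×3.24/(2.04−1.68) × (0.2342−0.1716) = 15.12×0.06261 = 0.9466 mol·L⁻¹.
Y_R = C_R/C_{A0} = 0.9466/3.24 = 0.292.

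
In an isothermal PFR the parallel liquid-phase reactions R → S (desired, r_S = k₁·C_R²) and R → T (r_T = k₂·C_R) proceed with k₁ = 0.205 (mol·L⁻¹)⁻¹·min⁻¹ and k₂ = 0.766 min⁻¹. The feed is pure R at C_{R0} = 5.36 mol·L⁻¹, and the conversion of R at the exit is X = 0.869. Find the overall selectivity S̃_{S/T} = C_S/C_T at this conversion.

0.737

C_R = C_{R0}(1−X) = 0.7022 mol·L⁻¹.
Along a PFR/batch, dC_T/dC_R = −r_T/(r_S+r_T) = −k₂/(k₂+k₁·C_R).
Integrating from C_{R0} to C_R: C_T = (0.766/0.205)·ln[(0.766+0.205·5.36)/(0.766+0.205·0.702)] = 3.737·ln(1.865/0.9099) = 2.681 mol·L⁻¹.
Then C_S = (C_{R0}−C_R) − C_T = 4.658 − 2.681 = 1.977 mol·L⁻¹.
S̃_{S/T} = C_S/C_T = 1.977/2.681 = 0.737.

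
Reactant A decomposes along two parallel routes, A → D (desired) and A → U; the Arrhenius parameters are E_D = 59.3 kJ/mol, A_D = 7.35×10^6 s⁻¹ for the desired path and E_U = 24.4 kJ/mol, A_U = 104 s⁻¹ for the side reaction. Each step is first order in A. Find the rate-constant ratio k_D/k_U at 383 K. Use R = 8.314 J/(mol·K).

Since both paths have the same order in A, the concentration cancels and S_{D/U} = k_D/k_U = (A_D/A_U)·exp[(E_U−E_D)/(RT)].
(E_U−E_D)/(RT) = (24.4−59.3)×10³/(8.314×383) = -34900/3184 = -10.96.
k_D/k_U = (7.35×10^6/104)·exp(-10.96) = 70673 × 1.738×10^-5 = 1.23.
Since E_D > E_U, raising the temperature improves selectivity toward D.

1.23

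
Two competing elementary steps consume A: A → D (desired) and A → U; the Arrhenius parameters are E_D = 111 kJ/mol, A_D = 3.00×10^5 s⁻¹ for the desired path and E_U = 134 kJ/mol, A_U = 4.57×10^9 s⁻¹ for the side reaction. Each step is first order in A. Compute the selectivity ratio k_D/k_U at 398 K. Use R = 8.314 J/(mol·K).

With equal orders, S_{D/U} = k_D/k_U = (A_D/A_U)·exp[(E_U−E_D)/(RT)].
(E_U−E_D)/(RT) = (134−111)×10³/(8.314×398) = 23000/3309 = 6.951.
k_D/k_U = (3.00×10^5/4.57×10^9)·exp(6.951) = 6.565×10^-5 × 1044 = 0.0685.

0.0685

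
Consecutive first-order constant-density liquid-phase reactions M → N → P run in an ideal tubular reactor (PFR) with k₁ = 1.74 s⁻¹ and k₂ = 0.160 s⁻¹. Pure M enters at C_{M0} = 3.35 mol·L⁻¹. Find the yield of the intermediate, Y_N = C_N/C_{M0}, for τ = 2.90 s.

0.685

The intermediate concentration in a first-order A→B→C sequence is C_N = k₁C_{M0}(e^(−k₁τ) − e^(−k₂τ))/(k₂−k₁).
e^(−k₁τ) = e^(−1.74×2.90) = e^(−5.046) = 0.006435; e^(−k₂τ) = e^(−0.4640) = 0.6288.
C_N = 1.74×3.35/(0.160−1.74) × (0.006435−0.6288) = (-3.689)×(-0.6223) = 2.296 mol·L⁻¹.
Y_N = C_N/C_{M0} = 2.296/3.35 = 0.685.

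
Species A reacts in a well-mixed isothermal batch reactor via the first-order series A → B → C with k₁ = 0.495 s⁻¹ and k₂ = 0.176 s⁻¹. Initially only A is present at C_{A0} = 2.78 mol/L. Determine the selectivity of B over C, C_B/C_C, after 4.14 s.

1.70

The intermediate concentration in a first-order A→B→C sequence is C_B = k₁C_{A0}(e^(−k₁t) − e^(−k₂t))/(k₂−k₁).
e^(−k₁t) = e^(−0.495×4.14) = e^(−2.049) = 0.1288; e^(−k₂t) = e^(−0.7286) = 0.4826.
C_B = 0.495×2.78/(0.176−0.495) × (0.1288−0.4826) = (-4.314)×(-0.3537) = 1.526 mol/L.
C_A = C_{A0}e^(−k₁t) = 0.3581 mol/L, so C_C = C_{A0}−C_A−C_B = 0.8959 mol/L; C_B/C_C = 1.70.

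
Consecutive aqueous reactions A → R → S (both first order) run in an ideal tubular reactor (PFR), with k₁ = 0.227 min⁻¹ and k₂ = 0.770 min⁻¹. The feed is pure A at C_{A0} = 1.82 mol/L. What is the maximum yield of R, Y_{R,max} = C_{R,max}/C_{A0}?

0.177

For a first-order series the maximum intermediate yield is C_{R,max}/C_{A0} = (k₁/k₂)^[k₂/(k₂−k₁)].
= (0.227/0.770)^(0.770/(0.770−0.227)) = (0.2948)^(1.418) = 0.1769.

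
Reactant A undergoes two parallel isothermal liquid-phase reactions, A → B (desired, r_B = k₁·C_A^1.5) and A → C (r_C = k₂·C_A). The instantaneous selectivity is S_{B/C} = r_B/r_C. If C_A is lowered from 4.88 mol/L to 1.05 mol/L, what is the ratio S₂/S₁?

S_{B/C} = (k₁/k₂)·C_A^0.5, so S₂/S₁ = (C_{A,2}/C_{A,1})^0.5.
= (1.05/4.88)^0.5 = (0.2152)^0.5 = 0.464.

0.464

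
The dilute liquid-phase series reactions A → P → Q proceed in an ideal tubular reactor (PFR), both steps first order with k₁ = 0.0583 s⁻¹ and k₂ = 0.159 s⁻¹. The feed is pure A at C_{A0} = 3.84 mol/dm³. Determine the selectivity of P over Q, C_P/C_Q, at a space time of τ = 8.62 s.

1.06

The intermediate concentration in a first-order A→B→C sequence is C_P = k₁C_{A0}(e^(−k₁τ) − e^(−k₂τ))/(k₂−k₁).
e^(−k₁τ) = e^(−0.0583×8.62) = e^(−0.5025) = 0.6050; e^(−k₂τ) = e^(−1.371) = 0.2540.
C_P = 0.0583×3.84/(0.159−0.0583) × (0.6050−0.2540) = 2.223×0.3510 = 0.7804 mol/dm³.
C_A = C_{A0}e^(−k₁τ) = 2.323 mol/dm³, so C_Q = C_{A0}−C_A−C_P = 0.7365 mol/dm³; C_P/C_Q = 1.06.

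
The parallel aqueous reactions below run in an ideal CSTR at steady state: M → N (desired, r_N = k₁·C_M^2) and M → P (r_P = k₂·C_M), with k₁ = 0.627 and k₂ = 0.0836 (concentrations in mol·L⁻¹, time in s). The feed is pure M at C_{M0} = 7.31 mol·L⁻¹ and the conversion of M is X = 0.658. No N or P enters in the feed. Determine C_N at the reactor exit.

4.57 mol·L⁻¹

Exit C_M = C_{M0}(1−X) = 7.31×0.342 = 2.500 mol·L⁻¹.
Rates in a CSTR are evaluated at the outlet concentration: r_N = 0.627×2.500^2 = 3.919, r_P = 0.0836×2.500 = 0.2090.
Fraction of consumed M going to N: r_N/(r_N+r_P) = 0.9494.
C_N = 0.9494·C_{M0}·X = 0.9494×7.31×0.658 = 4.57 mol·L⁻¹.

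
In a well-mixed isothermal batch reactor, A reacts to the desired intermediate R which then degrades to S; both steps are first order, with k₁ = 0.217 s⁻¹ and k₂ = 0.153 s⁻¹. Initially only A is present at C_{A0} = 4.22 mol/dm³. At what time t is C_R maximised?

The intermediate peaks when r₁ = r₂, i.e. k₁e^(−k₁t) = k₂e^(−k₂t), giving t_opt = ln(k₂/k₁)/(k₂−k₁).
= ln(0.153/0.217)/(0.153−0.217) = ln(0.7051)/-0.06400 = -0.3495/-0.06400 = 5.46 s.

5.46 s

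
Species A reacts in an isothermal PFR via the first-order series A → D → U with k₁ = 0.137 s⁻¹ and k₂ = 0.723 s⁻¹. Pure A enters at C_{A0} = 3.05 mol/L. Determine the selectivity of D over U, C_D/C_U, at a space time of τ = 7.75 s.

For first-order series with pure A initially, C_D(τ) = k₁C_{A0}/(k₂−k₁)·(e^(−k₁τ) − e^(−k₂τ)).
e^(−k₁τ) = e^(−0.137×7.75) = e^(−1.062) = 0.3459; e^(−k₂τ) = e^(−5.603) = 0.003686.
C_D = 0.137×3.05/(0.723−0.137) × (0.3459−0.003686) = 0.7131×0.3422 = 0.2440 mol/L.
C_A = C_{A0}e^(−k₁τ) = 1.055 mol/L, so C_U = C_{A0}−C_A−C_D = 1.751 mol/L; C_D/C_U = 0.139.

0.139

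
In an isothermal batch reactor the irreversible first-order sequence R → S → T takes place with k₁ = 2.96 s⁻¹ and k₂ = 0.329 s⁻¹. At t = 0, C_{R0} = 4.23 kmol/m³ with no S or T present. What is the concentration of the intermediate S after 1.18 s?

3.08 kmol/m³

For first-order series with pure R initially, C_S(t) = k₁C_{R0}/(k₂−k₁)·(e^(−k₁t) − e^(−k₂t)).
e^(−k₁t) = e^(−2.96×1.18) = e^(−3.493) = 0.03042; e^(−k₂t) = e^(−0.3882) = 0.6783.
C_S = 2.96×4.23/(0.329−2.96) × (0.03042−0.6783) = (-4.759)×(-0.6478) = 3.083 kmol/m³.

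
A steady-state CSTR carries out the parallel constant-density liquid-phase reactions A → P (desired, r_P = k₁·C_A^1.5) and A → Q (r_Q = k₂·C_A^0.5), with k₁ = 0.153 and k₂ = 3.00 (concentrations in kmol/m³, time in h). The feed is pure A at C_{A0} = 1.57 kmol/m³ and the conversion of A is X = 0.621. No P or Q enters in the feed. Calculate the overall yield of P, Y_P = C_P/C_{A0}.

0.0183

Exit C_A = C_{A0}(1−X) = 1.57×0.379 = 0.5950 kmol/m³.
In a CSTR the entire volume is at exit conditions, so r_P = 0.153×0.5950^1.5 = 0.07023 and r_Q = 3.00×0.5950^0.5 = 2.314.
Fraction of consumed A going to P: r_P/(r_P+r_Q) = 0.02945.
C_P = 0.02945·C_{A0}·X = 0.02945×1.57×0.621 = 0.0287 kmol/m³; Y_P = C_P/C_{A0} = 0.0183.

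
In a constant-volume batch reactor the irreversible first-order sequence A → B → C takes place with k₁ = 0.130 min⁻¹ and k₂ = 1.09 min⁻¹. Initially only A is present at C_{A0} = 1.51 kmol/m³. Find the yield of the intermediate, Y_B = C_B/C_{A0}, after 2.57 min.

For first-order series with pure A initially, C_B(t) = k₁C_{A0}/(k₂−k₁)·(e^(−k₁t) − e^(−k₂t)).
e^(−k₁t) = e^(−0.130×2.57) = e^(−0.3341) = 0.7160; e^(−k₂t) = e^(−2.801) = 0.06073.
C_B = 0.130×1.51/(1.09−0.130) × (0.7160−0.06073) = 0.2045×0.6553 = 0.1340 kmol/m³.
Y_B = C_B/C_{A0} = 0.1340/1.51 = 0.0887.

0.0887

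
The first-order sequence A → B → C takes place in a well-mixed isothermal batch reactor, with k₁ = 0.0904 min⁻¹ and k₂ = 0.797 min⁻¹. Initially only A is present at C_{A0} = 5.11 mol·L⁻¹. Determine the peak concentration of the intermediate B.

Evaluating C_B at t_opt = ln(k₂/k₁)/(k₂−k₁) gives C_{B,max}/C_{A0} = (k₁/k₂)^[k₂/(k₂−k₁)].
= (0.0904/0.797)^(0.797/(0.797−0.0904)) = (0.1134)^(1.128) = 0.08586.
C_{B,max} = 0.08586×5.11 = 0.439 mol·L⁻¹.

0.439 mol·L⁻¹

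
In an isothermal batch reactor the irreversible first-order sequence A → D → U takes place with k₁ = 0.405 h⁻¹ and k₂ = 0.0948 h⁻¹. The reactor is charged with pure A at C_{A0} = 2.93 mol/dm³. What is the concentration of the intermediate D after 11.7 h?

For first-order series with pure A initially, C_D(t) = k₁C_{A0}/(k₂−k₁)·(e^(−k₁t) − e^(−k₂t)).
e^(−k₁t) = e^(−0.405×11.7) = e^(−4.739) = 0.008752; e^(−k₂t) = e^(−1.109) = 0.3298.
C_D = 0.405×2.93/(0.0948−0.405) × (0.008752−0.3298) = (-3.825)×(-0.3211) = 1.228 mol/dm³.

1.23 mol/dm³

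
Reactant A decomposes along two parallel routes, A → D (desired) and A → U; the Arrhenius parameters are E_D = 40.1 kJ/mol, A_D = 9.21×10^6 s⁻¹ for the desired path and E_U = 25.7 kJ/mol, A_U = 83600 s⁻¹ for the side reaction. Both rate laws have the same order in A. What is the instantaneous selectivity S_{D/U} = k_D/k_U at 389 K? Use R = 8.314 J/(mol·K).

1.28

Since both paths have the same order in A, the concentration cancels and S_{D/U} = k_D/k_U = (A_D/A_U)·exp[(E_U−E_D)/(RT)].
(E_U−E_D)/(RT) = (25.7−40.1)×10³/(8.314×389) = -14400/3234 = -4.452.
k_D/k_U = (9.21×10^6/83600)·exp(-4.452) = 110.2 × 0.01165 = 1.28.
Since E_D > E_U, raising the temperature improves selectivity toward D.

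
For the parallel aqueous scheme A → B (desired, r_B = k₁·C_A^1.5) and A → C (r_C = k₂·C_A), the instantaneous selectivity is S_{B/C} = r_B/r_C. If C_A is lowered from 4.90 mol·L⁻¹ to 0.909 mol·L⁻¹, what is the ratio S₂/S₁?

0.431

S_{B/C} = (k₁/k₂)·C_A^0.5, so S₂/S₁ = (C_{A,2}/C_{A,1})^0.5.
= (0.909/4.90)^0.5 = (0.1855)^0.5 = 0.431.
Selectivity toward B falls as C_A falls — high-concentration operation is favoured.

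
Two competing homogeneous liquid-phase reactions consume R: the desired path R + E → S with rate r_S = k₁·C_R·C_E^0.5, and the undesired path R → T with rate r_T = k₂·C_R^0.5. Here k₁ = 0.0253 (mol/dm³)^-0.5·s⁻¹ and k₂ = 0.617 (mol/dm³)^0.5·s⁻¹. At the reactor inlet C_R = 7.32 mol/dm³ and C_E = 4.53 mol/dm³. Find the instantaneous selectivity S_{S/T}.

0.236

S_{S/T} = r_S/r_T = (k₁·C_R·C_E^0.5)/(k₂·C_R^0.5) = (k₁/k₂)·C_R^0.5·C_E^0.5.
= (0.0253×7.320×4.530^0.5) / (0.617×7.320^0.5) = 0.3942/1.669 = 0.236.
Since the desired path is higher order in R, keeping C_R high (PFR or concentrated feed) favours S.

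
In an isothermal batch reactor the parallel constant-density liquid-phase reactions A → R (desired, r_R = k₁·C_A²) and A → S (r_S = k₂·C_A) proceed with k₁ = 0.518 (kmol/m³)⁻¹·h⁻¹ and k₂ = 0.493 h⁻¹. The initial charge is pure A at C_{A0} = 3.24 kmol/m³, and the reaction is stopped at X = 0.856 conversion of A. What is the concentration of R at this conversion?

1.74 kmol/m³

C_A = C_{A0}(1−X) = 0.4666 kmol/m³.
Along a PFR/batch, dC_S/dC_A = −r_S/(r_R+r_S) = −k₂/(k₂+k₁·C_A).
Integrating from C_{A0} to C_A: C_S = (0.493/0.518)·ln[(0.493+0.518·3.24)/(0.493+0.518·0.467)] = 0.9517·ln(2.171/0.7347) = 1.031 kmol/m³.
Then C_R = (C_{A0}−C_A) − C_S = 2.773 − 1.031 = 1.742 kmol/m³.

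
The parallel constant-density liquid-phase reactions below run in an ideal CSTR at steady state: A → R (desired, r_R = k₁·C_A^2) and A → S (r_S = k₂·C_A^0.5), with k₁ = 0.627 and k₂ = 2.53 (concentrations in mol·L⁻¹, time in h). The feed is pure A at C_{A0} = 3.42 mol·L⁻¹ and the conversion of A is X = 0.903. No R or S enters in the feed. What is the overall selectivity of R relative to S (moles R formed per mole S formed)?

Exit C_A = C_{A0}(1−X) = 3.42×0.0970 = 0.3317 mol·L⁻¹.
Rates in a CSTR are evaluated at the outlet concentration: r_R = 0.627×0.3317^2 = 0.06900, r_S = 2.53×0.3317^0.5 = 1.457.
Overall selectivity = C_R/C_S = r_Rτ/(r_Sτ) = r_R/r_S = 0.0474.

0.0474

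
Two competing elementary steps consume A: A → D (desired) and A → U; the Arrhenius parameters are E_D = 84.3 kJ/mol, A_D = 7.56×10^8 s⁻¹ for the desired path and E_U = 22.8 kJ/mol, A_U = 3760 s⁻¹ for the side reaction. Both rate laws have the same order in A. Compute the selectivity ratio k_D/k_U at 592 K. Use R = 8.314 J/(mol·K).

0.753

With equal orders, S_{D/U} = k_D/k_U = (A_D/A_U)·exp[(E_U−E_D)/(RT)].
(E_U−E_D)/(RT) = (22.8−84.3)×10³/(8.314×592) = -61500/4922 = -12.50.
k_D/k_U = (7.56×10^8/3760)·exp(-12.50) = 2.011×10^5 × 3.745×10^-6 = 0.753.
Since E_D > E_U, raising the temperature improves selectivity toward D.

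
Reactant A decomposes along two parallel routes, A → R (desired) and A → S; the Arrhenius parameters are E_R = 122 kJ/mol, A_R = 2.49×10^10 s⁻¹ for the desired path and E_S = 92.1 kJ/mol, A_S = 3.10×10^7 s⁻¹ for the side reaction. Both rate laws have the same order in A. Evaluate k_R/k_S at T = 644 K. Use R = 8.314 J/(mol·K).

3.02

Since both paths have the same order in A, the concentration cancels and S_{R/S} = k_R/k_S = (A_R/A_S)·exp[(E_S−E_R)/(RT)].
(E_S−E_R)/(RT) = (92.1−122)×10³/(8.314×644) = -29900/5354 = -5.584.
k_R/k_S = (2.49×10^10/3.10×10^7)·exp(-5.584) = 803.2 × 0.003756 = 3.02.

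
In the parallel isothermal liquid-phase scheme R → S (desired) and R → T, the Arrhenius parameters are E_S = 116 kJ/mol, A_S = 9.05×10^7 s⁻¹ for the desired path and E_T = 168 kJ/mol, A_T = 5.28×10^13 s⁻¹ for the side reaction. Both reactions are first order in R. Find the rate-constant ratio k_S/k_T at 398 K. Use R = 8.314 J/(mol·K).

11.5

k_S/k_T = (A_S/A_T)·exp[−(E_S−E_T)/(RT)] = (A_S/A_T)·exp[(E_T−E_S)/(RT)].
(E_T−E_S)/(RT) = (168−116)×10³/(8.314×398) = 52000/3309 = 15.71.
k_S/k_T = (9.05×10^7/5.28×10^13)·exp(15.71) = 1.714×10^-6 × 6.681×10^6 = 11.5.
Since E_S < E_T, lowering the temperature improves selectivity toward S.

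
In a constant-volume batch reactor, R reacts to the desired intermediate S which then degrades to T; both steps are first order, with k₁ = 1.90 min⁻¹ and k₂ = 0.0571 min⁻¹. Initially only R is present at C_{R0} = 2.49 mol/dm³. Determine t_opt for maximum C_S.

1.90 min

The intermediate peaks when r₁ = r₂, i.e. k₁e^(−k₁t) = k₂e^(−k₂t), giving t_opt = ln(k₂/k₁)/(k₂−k₁).
= ln(0.0571/1.90)/(0.0571−1.90) = ln(0.03005)/-1.843 = -3.505/-1.843 = 1.90 min.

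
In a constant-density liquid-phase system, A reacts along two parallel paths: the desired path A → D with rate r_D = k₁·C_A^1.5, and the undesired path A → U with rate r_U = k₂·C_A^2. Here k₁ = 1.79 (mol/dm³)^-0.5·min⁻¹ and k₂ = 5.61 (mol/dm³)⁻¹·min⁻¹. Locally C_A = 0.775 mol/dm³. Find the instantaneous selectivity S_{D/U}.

0.362

S_{D/U} = r_D/r_U = (k₁·C_A^1.5)/(k₂·C_A^2) = (k₁/k₂)·C_A^-0.5.
= (1.79×0.7750^1.5) / (5.61×0.7750^2) = 1.221/3.370 = 0.362.
The undesired path is higher order in A, so low C_A (CSTR or dilute feed) favours D.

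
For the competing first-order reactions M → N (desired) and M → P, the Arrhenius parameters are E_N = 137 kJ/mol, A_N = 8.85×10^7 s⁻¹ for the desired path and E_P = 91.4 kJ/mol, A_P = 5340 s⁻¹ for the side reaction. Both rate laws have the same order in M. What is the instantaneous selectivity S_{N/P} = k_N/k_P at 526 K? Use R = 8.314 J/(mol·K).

0.491

Since both paths have the same order in M, the concentration cancels and S_{N/P} = k_N/k_P = (A_N/A_P)·exp[(E_P−E_N)/(RT)].
(E_P−E_N)/(RT) = (91.4−137)×10³/(8.314×526) = -45600/4373 = -10.43.
k_N/k_P = (8.85×10^7/5340)·exp(-10.43) = 16573 × 2.961×10^-5 = 0.491.
Since E_N > E_P, raising the temperature improves selectivity toward N.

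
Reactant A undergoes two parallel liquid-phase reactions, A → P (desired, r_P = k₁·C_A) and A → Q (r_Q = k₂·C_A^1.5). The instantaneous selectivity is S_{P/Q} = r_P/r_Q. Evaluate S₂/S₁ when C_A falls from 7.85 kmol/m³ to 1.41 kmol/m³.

2.36

S_{P/Q} = (k₁/k₂)·C_A^-0.5, so S₂/S₁ = (C_{A,2}/C_{A,1})^-0.5.
= (1.41/7.85)^(-0.5) = (0.1796)^(-0.5) = 2.36.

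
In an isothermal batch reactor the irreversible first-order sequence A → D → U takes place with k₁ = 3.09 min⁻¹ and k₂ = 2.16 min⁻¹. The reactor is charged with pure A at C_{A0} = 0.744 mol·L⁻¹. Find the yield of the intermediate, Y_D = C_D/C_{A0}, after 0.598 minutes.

0.390

For first-order series with pure A initially, C_D(t) = k₁C_{A0}/(k₂−k₁)·(e^(−k₁t) − e^(−k₂t)).
e^(−k₁t) = e^(−3.09×0.598) = e^(−1.848) = 0.1576; e^(−k₂t) = e^(−1.292) = 0.2748.
C_D = 3.09×0.744/(2.16−3.09) × (0.1576−0.2748) = (-2.472)×(-0.1172) = 0.2898 mol·L⁻¹.
Y_D = C_D/C_{A0} = 0.2898/0.744 = 0.390.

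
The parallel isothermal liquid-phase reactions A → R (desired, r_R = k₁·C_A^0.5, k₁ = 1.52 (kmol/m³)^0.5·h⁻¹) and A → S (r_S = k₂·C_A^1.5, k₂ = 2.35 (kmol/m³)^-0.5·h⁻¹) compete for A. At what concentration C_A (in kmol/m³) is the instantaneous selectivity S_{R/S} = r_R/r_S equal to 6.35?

0.102 kmol/m³

S_{R/S} = (k₁/k₂)·C_A⁻¹ ⇒ C_A = (S·k₂/k₁)^(-1).
= (6.35×2.35/1.52)^(-1) = (9.817)^(-1) = 0.102 kmol/m³.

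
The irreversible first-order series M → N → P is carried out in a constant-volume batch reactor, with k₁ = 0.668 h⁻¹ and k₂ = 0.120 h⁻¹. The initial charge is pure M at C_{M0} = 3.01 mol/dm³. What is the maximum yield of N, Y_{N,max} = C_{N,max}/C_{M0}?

Evaluating C_N at t_opt = ln(k₂/k₁)/(k₂−k₁) gives C_{N,max}/C_{M0} = (k₁/k₂)^[k₂/(k₂−k₁)].
= (0.668/0.120)^(0.120/(0.120−0.668)) = (5.567)^(-0.2190) = 0.6866.

0.687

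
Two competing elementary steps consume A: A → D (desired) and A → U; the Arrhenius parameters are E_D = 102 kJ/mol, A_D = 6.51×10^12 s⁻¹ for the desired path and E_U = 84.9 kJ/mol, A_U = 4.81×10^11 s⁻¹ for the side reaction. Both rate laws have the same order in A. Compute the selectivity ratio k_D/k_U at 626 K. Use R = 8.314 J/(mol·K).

0.506

k_D/k_U = (A_D/A_U)·exp[−(E_D−E_U)/(RT)] = (A_D/A_U)·exp[(E_U−E_D)/(RT)].
(E_U−E_D)/(RT) = (84.9−102)×10³/(8.314×626) = -17100/5205 = -3.286.
k_D/k_U = (6.51×10^12/4.81×10^11)·exp(-3.286) = 13.53 × 0.03742 = 0.506.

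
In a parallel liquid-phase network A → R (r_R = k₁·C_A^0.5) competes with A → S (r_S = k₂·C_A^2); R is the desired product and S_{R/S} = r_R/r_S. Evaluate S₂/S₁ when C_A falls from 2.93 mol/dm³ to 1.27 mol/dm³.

S_{R/S} = (k₁/k₂)·C_A^-1.5, so S₂/S₁ = (C_{A,2}/C_{A,1})^-1.5.
= (1.27/2.93)^(-1.5) = (0.4334)^(-1.5) = 3.50.
Selectivity toward R rises as C_A falls — low-concentration operation is favoured.

3.50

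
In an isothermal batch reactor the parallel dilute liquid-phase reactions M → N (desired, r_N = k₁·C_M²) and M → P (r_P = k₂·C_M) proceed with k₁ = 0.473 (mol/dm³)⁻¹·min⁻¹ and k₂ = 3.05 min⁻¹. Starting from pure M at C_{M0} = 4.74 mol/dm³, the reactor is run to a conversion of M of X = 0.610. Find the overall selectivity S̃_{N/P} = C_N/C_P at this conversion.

C_M = C_{M0}(1−X) = 1.849 mol/dm³.
Along a PFR/batch, dC_P/dC_M = −r_P/(r_N+r_P) = −k₂/(k₂+k₁·C_M).
Integrating from C_{M0} to C_M: C_P = (3.05/0.473)·ln[(3.05+0.473·4.74)/(3.05+0.473·1.85)] = 6.448·ln(5.292/3.924) = 1.928 mol/dm³.
Then C_N = (C_{M0}−C_M) − C_P = 2.891 − 1.928 = 0.9635 mol/dm³.
S̃_{N/P} = C_N/C_P = 0.9635/1.928 = 0.500.

0.500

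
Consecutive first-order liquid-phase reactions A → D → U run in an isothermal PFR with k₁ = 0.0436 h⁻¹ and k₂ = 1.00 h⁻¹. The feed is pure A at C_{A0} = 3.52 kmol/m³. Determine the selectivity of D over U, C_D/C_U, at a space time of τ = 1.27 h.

1.29

Solving the coupled first-order balances gives C_D(τ) = [k₁/(k₂−k₁)]·C_{A0}·(e^(−k₁τ) − e^(−k₂τ)).
e^(−k₁τ) = e^(−0.0436×1.27) = e^(−0.05537) = 0.9461; e^(−k₂τ) = e^(−1.270) = 0.2808.
C_D = 0.0436×3.52/(1.00−0.0436) × (0.9461−0.2808) = 0.1605×0.6653 = 0.1068 kmol/m³.
C_A = C_{A0}e^(−k₁τ) = 3.330 kmol/m³, so C_U = C_{A0}−C_A−C_D = 0.08285 kmol/m³; C_D/C_U = 1.29.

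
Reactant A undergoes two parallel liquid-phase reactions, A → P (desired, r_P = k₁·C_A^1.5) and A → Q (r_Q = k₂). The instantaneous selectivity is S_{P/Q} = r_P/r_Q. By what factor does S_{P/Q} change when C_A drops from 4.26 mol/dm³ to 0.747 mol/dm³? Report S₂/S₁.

S_{P/Q} = (k₁/k₂)·C_A^1.5, so S₂/S₁ = (C_{A,2}/C_{A,1})^1.5.
= (0.747/4.26)^1.5 = (0.1754)^1.5 = 0.0734.
Selectivity toward P falls as C_A falls — high-concentration operation is favoured.

0.0734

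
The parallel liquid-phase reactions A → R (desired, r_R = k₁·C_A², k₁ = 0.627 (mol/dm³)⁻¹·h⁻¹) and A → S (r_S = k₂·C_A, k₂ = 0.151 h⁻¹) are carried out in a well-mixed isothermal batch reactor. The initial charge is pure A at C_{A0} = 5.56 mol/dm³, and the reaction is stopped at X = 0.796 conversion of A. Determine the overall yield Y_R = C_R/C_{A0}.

0.734

C_A = C_{A0}(1−X) = 1.134 mol/dm³.
Along a PFR/batch, dC_S/dC_A = −r_S/(r_R+r_S) = −k₂/(k₂+k₁·C_A).
Integrating from C_{A0} to C_A: C_S = (0.151/0.627)·ln[(0.151+0.627·5.56)/(0.151+0.627·1.13)] = 0.2408·ln(3.637/0.8622) = 0.3467 mol/dm³.
Then C_R = (C_{A0}−C_A) − C_S = 4.426 − 0.3467 = 4.079 mol/dm³.
Y_R = C_R/C_{A0} = 4.079/5.56 = 0.734.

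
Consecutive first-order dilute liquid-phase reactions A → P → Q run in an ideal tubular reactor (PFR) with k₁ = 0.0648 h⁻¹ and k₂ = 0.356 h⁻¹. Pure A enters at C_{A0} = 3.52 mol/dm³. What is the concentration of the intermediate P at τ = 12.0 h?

Solving the coupled first-order balances gives C_P(τ) = [k₁/(k₂−k₁)]·C_{A0}·(e^(−k₁τ) − e^(−k₂τ)).
e^(−k₁τ) = e^(−0.0648×12.0) = e^(−0.7776) = 0.4595; e^(−k₂τ) = e^(−4.272) = 0.01395.
C_P = 0.0648×3.52/(0.356−0.0648) × (0.4595−0.01395) = 0.7833×0.4456 = 0.3490 mol/dm³.

0.349 mol/dm³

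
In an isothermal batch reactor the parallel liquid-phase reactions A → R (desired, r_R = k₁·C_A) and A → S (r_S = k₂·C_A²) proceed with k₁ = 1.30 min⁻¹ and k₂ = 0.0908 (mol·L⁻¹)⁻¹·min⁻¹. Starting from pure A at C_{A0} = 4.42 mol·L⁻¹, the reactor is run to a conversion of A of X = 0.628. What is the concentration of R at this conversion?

2.30 mol·L⁻¹

C_A = C_{A0}(1−X) = 1.644 mol·L⁻¹.
Along a PFR/batch, dC_R/dC_A = −r_R/(r_R+r_S) = −k₁/(k₁+k₂·C_A).
Integrating from C_{A0} to C_A: C_R = (1.30/0.0908)·ln[(1.30+0.0908·4.42)/(1.30+0.0908·1.64)] = 14.32·ln(1.701/1.449) = 2.296 mol·L⁻¹.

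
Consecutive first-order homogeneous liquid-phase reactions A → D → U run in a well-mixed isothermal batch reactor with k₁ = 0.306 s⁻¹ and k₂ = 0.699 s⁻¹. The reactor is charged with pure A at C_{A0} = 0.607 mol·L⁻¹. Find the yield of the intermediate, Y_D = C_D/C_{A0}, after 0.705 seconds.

0.152

Solving the coupled first-order balances gives C_D(t) = [k₁/(k₂−k₁)]·C_{A0}·(e^(−k₁t) − e^(−k₂t)).
e^(−k₁t) = e^(−0.306×0.705) = e^(−0.2157) = 0.8060; e^(−k₂t) = e^(−0.4928) = 0.6109.
C_D = 0.306×0.607/(0.699−0.306) × (0.8060−0.6109) = 0.4726×0.1950 = 0.09218 mol·L⁻¹.
Y_D = C_D/C_{A0} = 0.09218/0.607 = 0.152.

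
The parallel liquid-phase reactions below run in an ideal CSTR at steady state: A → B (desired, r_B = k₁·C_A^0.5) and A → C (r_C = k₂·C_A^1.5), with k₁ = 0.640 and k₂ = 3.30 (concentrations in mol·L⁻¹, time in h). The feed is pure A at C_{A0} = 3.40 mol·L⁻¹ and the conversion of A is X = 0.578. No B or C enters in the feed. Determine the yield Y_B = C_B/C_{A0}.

0.0688

Exit C_A = C_{A0}(1−X) = 3.40×0.422 = 1.435 mol·L⁻¹.
In a CSTR the entire volume is at exit conditions, so r_B = 0.640×1.435^0.5 = 0.7666 and r_C = 3.30×1.435^1.5 = 5.672.
Fraction of consumed A going to B: r_B/(r_B+r_C) = 0.1191.
C_B = 0.1191·C_{A0}·X = 0.1191×3.40×0.578 = 0.234 mol·L⁻¹; Y_B = C_B/C_{A0} = 0.0688.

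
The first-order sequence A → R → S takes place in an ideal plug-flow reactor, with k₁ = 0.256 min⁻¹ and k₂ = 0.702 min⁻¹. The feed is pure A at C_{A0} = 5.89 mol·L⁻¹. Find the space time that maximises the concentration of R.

Setting dC_R/dτ = 0 gives τ_opt = ln(k₂/k₁)/(k₂−k₁).
= ln(0.702/0.256)/(0.702−0.256) = ln(2.742)/0.4460 = 1.009/0.4460 = 2.26 min.

2.26 min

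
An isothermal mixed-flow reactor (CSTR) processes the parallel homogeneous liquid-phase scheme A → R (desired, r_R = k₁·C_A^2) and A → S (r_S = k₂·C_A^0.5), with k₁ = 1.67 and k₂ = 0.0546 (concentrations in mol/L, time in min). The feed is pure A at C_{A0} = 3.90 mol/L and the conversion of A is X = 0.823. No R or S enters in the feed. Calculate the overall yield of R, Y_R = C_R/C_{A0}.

0.779

Exit C_A = C_{A0}(1−X) = 3.90×0.177 = 0.6903 mol/L.
In a CSTR the entire volume is at exit conditions, so r_R = 1.67×0.6903^2 = 0.7958 and r_S = 0.0546×0.6903^0.5 = 0.04536.
Fraction of consumed A going to R: r_R/(r_R+r_S) = 0.9461.
C_R = 0.9461·C_{A0}·X = 0.9461×3.90×0.823 = 3.04 mol/L; Y_R = C_R/C_{A0} = 0.779.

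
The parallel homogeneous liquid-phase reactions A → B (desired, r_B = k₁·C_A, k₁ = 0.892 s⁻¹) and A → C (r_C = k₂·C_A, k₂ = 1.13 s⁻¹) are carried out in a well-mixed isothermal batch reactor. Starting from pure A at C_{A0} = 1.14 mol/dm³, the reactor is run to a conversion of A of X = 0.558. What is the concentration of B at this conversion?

0.281 mol/dm³

C_A = C_{A0}(1−X) = 0.5039 mol/dm³.
Both paths are first order in A, so the instantaneous fraction to B is constant: dC_B/d(−C_A) = k₁/(k₁+k₂) = 0.4411.
C_B = 0.4411·(C_{A0}−C_A) = 0.4411×0.6361 = 0.281 mol/dm³.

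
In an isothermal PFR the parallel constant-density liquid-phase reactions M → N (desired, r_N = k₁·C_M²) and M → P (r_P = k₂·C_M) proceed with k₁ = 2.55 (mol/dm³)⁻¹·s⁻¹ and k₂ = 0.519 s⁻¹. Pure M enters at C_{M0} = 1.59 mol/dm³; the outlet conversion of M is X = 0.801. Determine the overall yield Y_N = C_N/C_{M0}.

0.642

C_M = C_{M0}(1−X) = 0.3164 mol/dm³.
Along a PFR/batch, dC_P/dC_M = −r_P/(r_N+r_P) = −k₂/(k₂+k₁·C_M).
Integrating from C_{M0} to C_M: C_P = (0.519/2.55)·ln[(0.519+2.55·1.59)/(0.519+2.55·0.316)] = 0.2035·ln(4.574/1.326) = 0.2520 mol/dm³.
Then C_N = (C_{M0}−C_M) − C_P = 1.274 − 0.2520 = 1.022 mol/dm³.
Y_N = C_N/C_{M0} = 1.022/1.59 = 0.642.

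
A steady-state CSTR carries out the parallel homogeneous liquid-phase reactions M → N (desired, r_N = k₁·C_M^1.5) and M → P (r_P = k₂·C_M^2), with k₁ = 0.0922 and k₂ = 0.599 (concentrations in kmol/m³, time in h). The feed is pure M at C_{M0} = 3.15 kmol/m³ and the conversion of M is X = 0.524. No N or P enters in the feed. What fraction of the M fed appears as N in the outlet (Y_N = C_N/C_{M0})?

0.0585

Exit C_M = C_{M0}(1−X) = 3.15×0.476 = 1.499 kmol/m³.
In a CSTR the entire volume is at exit conditions, so r_N = 0.0922×1.499^1.5 = 0.1693 and r_P = 0.599×1.499^2 = 1.347.
Fraction of consumed M going to N: r_N/(r_N+r_P) = 0.1117.
C_N = 0.1117·C_{M0}·X = 0.1117×3.15×0.524 = 0.184 kmol/m³; Y_N = C_N/C_{M0} = 0.0585.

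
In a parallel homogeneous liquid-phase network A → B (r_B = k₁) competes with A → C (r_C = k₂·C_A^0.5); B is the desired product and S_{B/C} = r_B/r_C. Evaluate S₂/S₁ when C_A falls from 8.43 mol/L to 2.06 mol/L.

S_{B/C} = (k₁/k₂)·C_A^-0.5, so S₂/S₁ = (C_{A,2}/C_{A,1})^-0.5.
= (2.06/8.43)^(-0.5) = (0.2444)^(-0.5) = 2.02.
Selectivity toward B rises as C_A falls — low-concentration operation is favoured.

2.02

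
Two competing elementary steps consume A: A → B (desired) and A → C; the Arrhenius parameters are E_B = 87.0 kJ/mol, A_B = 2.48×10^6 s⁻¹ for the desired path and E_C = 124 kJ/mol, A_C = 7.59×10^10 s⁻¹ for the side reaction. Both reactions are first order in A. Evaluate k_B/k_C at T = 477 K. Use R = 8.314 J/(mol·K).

0.368

Since both paths have the same order in A, the concentration cancels and S_{B/C} = k_B/k_C = (A_B/A_C)·exp[(E_C−E_B)/(RT)].
(E_C−E_B)/(RT) = (124−87.0)×10³/(8.314×477) = 37000/3966 = 9.330.
k_B/k_C = (2.48×10^6/7.59×10^10)·exp(9.330) = 3.267×10^-5 × 11269 = 0.368.
Since E_B < E_C, lowering the temperature improves selectivity toward B.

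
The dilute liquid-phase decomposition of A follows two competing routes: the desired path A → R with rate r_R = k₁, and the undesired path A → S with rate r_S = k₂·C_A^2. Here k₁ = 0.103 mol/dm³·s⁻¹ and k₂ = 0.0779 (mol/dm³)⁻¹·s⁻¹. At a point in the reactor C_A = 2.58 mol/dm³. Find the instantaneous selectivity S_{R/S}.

S_{R/S} = r_R/r_S = (k₁)/(k₂·C_A^2) = (k₁/k₂)·C_A^-2.
= (0.103) / (0.0779×2.580^2) = 0.1030/0.5185 = 0.199.

0.199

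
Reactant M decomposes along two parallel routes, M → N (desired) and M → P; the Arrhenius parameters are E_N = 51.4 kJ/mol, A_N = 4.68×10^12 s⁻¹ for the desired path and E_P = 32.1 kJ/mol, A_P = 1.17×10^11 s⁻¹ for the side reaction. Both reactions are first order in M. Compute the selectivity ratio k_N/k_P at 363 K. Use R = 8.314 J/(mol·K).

With equal orders, S_{N/P} = k_N/k_P = (A_N/A_P)·exp[(E_P−E_N)/(RT)].
(E_P−E_N)/(RT) = (32.1−51.4)×10³/(8.314×363) = -19300/3018 = -6.395.
k_N/k_P = (4.68×10^12/1.17×10^11)·exp(-6.395) = 40.00 × 0.001670 = 0.0668.
Since E_N > E_P, raising the temperature improves selectivity toward N.

0.0668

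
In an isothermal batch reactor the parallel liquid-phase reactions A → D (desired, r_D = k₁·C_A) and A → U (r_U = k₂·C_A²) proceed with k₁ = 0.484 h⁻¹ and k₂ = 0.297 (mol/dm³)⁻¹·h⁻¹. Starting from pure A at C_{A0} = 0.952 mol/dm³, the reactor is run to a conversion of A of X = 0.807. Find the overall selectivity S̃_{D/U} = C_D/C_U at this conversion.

2.99

C_A = C_{A0}(1−X) = 0.1837 mol/dm³.
Along a PFR/batch, dC_D/dC_A = −r_D/(r_D+r_U) = −k₁/(k₁+k₂·C_A).
Integrating from C_{A0} to C_A: C_D = (0.484/0.297)·ln[(0.484+0.297·0.952)/(0.484+0.297·0.184)] = 1.630·ln(0.7667/0.5386) = 0.5756 mol/dm³.
C_U = (C_{A0}−C_A)−C_D = 0.1926 mol/dm³; S̃_{D/U} = 0.5756/0.1926 = 2.99.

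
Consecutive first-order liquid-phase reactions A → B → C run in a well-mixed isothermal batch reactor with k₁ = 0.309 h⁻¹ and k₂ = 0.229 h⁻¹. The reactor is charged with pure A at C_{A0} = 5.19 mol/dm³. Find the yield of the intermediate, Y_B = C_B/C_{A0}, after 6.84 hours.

0.340

The intermediate concentration in a first-order A→B→C sequence is C_B = k₁C_{A0}(e^(−k₁t) − e^(−k₂t))/(k₂−k₁).
e^(−k₁t) = e^(−0.309×6.84) = e^(−2.114) = 0.1208; e^(−k₂t) = e^(−1.566) = 0.2088.
C_B = 0.309×5.19/(0.229−0.309) × (0.1208−0.2088) = (-20.05)×(-0.08800) = 1.764 mol/dm³.
Y_B = C_B/C_{A0} = 1.764/5.19 = 0.340.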